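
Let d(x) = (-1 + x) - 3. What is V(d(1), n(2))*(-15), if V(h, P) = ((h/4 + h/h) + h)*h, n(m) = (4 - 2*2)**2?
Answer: -495/4 ≈ -123.75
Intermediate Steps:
d(x) = -4 + x
n(m) = 0 (n(m) = (4 - 4)**2 = 0**2 = 0)
V(h, P) = h*(1 + 5*h/4) (V(h, P) = ((h*(1/4) + 1) + h)*h = ((h/4 + 1) + h)*h = ((1 + h/4) + h)*h = (1 + 5*h/4)*h = h*(1 + 5*h/4))
V(d(1), n(2))*(-15) = ((-4 + 1)*(4 + 5*(-4 + 1))/4)*(-15) = ((1/4)*(-3)*(4 + 5*(-3)))*(-15) = ((1/4)*(-3)*(4 - 15))*(-15) = ((1/4)*(-3)*(-11))*(-15) = (33/4)*(-15) = -495/4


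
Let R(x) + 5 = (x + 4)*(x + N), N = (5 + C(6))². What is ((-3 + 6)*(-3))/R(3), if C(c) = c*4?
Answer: -9/5903 ≈ -0.0015246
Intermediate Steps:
C(c) = 4*c
N = 841 (N = (5 + 4*6)² = (5 + 24)² = 29² = 841)
R(x) = -5 + (4 + x)*(841 + x) (R(x) = -5 + (x + 4)*(x + 841) = -5 + (4 + x)*(841 + x))
((-3 + 6)*(-3))/R(3) = ((-3 + 6)*(-3))/(3359 + 3² + 845*3) = (3*(-3))/(3359 + 9 + 2535) = -9/5903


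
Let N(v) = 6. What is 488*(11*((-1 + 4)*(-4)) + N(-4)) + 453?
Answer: -61035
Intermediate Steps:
488*(11*((-1 + 4)*(-4)) + N(-4)) + 453 = 488*(11*((-1 + 4)*(-4)) + 6) + 453 = 488*(11*(3*(-4)) + 6) + 453 = 488*(11*(-12) + 6) + 453 = 488*(-132 + 6) + 453 = 488*(-126) + 453 = -61488 + 453 = -61035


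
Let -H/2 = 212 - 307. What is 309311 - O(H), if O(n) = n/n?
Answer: 309310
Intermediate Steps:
H = 190 (H = -2*(212 - 307) = -2*(-95) = 190)
O(n) = 1
309311 - O(H) = 309311 - 1*1 = 309311 - 1 = 309310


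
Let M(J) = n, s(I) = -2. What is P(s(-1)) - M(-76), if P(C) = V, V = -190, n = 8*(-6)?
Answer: -142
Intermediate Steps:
n = -48
M(J) = -48
P(C) = -190
P(s(-1)) - M(-76) = -190 - 1*(-48) = -190 + 48 = -142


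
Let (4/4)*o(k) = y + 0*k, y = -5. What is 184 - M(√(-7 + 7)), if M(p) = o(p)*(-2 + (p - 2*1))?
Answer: 164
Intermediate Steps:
o(k) = -5 (o(k) = -5 + 0*k = -5 + 0 = -5)
M(p) = 20 - 5*p (M(p) = -5*(-2 + (p - 2*1)) = -5*(-2 + (p - 2)) = -5*(-2 + (-2 + p)) = -5*(-4 + p) = 20 - 5*p)
184 - M(√(-7 + 7)) = 184 - (20 - 5*√(-7 + 7)) = 184 - (20 - 5*√0) = 184 - (20 - 5*0) = 184 - (20 + 0) = 184 - 1*20 = 184 - 20 = 164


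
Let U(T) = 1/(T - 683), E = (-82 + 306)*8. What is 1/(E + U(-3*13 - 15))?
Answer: 737/1320703 ≈ 0.00055804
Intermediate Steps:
E = 1792 (E = 224*8 = 1792)
U(T) = 1/(-683 + T)
1/(E + U(-3*13 - 15)) = 1/(1792 + 1/(-683 + (-3*13 - 15))) = 1/(1792 + 1/(-683 + (-39 - 15))) = 1/(1792 + 1/(-683 - 54)) = 1/(1792 + 1/(-737)) = 1/(1792 - 1/737) = 1/(1320703/737) = 737/1320703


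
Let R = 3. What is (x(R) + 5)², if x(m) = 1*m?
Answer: 64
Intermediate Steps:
x(m) = m
(x(R) + 5)² = (3 + 5)² = 8² = 64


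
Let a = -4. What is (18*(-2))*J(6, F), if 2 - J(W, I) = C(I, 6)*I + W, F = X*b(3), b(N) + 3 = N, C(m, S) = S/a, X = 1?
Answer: 144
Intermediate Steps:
C(m, S) = -S/4 (C(m, S) = S/(-4) = S*(-¼) = -S/4)
b(N) = -3 + N
F = 0 (F = 1*(-3 + 3) = 1*0 = 0)
J(W, I) = 2 - W + 3*I/2 (J(W, I) = 2 - ((-¼*6)*I + W) = 2 - (-3*I/2 + W) = 2 - (W - 3*I/2) = 2 + (-W + 3*I/2) = 2 - W + 3*I/2)
(18*(-2))*J(6, F) = (18*(-2))*(2 - 1*6 + (3/2)*0) = -36*(2 - 6 + 0) = -36*(-4) = 144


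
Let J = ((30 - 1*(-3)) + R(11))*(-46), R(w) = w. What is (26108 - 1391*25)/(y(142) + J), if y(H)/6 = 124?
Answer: 8667/1280 ≈ 6.7711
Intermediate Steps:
y(H) = 744 (y(H) = 6*124 = 744)
J = -2024 (J = ((30 - 1*(-3)) + 11)*(-46) = ((30 + 3) + 11)*(-46) = (33 + 11)*(-46) = 44*(-46) = -2024)
(26108 - 1391*25)/(y(142) + J) = (26108 - 1391*25)/(744 - 2024) = (26108 - 34775)/(-1280) = -8667*(-1/1280) = 8667/1280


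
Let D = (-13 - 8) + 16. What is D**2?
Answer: 25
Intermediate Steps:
D = -5 (D = -21 + 16 = -5)
D**2 = (-5)**2 = 25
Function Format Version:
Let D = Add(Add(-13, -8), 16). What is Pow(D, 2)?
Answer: 25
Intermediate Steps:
D = -5 (D = Add(-21, 16) = -5)
Pow(D, 2) = Pow(-5, 2) = 25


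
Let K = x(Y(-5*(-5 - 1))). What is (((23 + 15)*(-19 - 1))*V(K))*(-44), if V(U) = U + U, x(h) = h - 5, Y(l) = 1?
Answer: -267520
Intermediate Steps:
x(h) = -5 + h
K = -4 (K = -5 + 1 = -4)
V(U) = 2*U
(((23 + 15)*(-19 - 1))*V(K))*(-44) = (((23 + 15)*(-19 - 1))*(2*(-4)))*(-44) = ((38*(-20))*(-8))*(-44) = -760*(-8)*(-44) = 6080*(-44) = -267520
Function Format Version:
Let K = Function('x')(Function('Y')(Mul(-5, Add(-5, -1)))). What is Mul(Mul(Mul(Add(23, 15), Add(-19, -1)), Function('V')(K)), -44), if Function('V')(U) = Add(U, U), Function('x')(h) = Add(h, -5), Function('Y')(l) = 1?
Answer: -267520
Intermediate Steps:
Function('x')(h) = Add(-5, h)
K = -4 (K = Add(-5, 1) = -4)
Function('V')(U) = Mul(2, U)
Mul(Mul(Mul(Add(23, 15), Add(-19, -1)), Function('V')(K)), -44) = Mul(Mul(Mul(Add(23, 15), Add(-19, -1)), Mul(2, -4)), -44) = Mul(Mul(Mul(38, -20), -8), -44) = Mul(Mul(-760, -8), -44) = Mul(6080, -44) = -267520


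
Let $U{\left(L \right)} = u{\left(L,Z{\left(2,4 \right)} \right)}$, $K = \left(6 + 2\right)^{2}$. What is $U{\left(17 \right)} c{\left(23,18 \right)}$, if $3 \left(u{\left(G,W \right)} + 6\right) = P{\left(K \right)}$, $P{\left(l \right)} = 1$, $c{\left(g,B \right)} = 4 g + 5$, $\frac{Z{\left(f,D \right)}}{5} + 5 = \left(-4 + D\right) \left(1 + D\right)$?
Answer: $- \frac{1649}{3} \approx -549.67$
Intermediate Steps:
$K = 64$ ($K = 8^{2} = 64$)
$Z{\left(f,D \right)} = -25 + 5 \left(1 + D\right) \left(-4 + D\right)$ ($Z{\left(f,D \right)} = -25 + 5 \left(-4 + D\right) \left(1 + D\right) = -25 + 5 \left(1 + D\right) \left(-4 + D\right)$)
$c{\left(g,B \right)} = 5 + 4 g$
$u{\left(G,W \right)} = - \frac{17}{3}$ ($u{\left(G,W \right)} = -6 + \frac{1}{3} \cdot 1 = -6 + \frac{1}{3} = - \frac{17}{3}$)
$U{\left(L \right)} = - \frac{17}{3}$
$U{\left(17 \right)} c{\left(23,18 \right)} = - \frac{17 \left(5 + 4 \cdot 23\right)}{3} = - \frac{17 \left(5 + 92\right)}{3} = \left(- \frac{17}{3}\right) 97 = - \frac{1649}{3}$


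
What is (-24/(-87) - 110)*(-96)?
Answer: 305472/29 ≈ 10534.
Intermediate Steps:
(-24/(-87) - 110)*(-96) = (-24*(-1/87) - 110)*(-96) = (8/29 - 110)*(-96) = -3182/29*(-96) = 305472/29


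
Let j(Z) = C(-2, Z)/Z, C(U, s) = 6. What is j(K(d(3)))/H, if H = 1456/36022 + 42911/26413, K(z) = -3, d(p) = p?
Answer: -135921298/113156955 ≈ -1.2012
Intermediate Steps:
H = 113156955/67960649 (H = 1456*(1/36022) + 42911*(1/26413) = 104/2573 + 42911/26413 = 113156955/67960649 ≈ 1.6650)
j(Z) = 6/Z
j(K(d(3)))/H = (6/(-3))/(113156955/67960649) = (6*(-⅓))*(67960649/113156955) = -2*67960649/113156955 = -135921298/113156955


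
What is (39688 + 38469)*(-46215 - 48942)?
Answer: -7437185649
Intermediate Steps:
(39688 + 38469)*(-46215 - 48942) = 78157*(-95157) = -7437185649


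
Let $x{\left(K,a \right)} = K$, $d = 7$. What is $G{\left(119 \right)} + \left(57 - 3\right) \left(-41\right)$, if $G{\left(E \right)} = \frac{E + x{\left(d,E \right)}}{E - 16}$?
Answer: $- \frac{227916}{103} \approx -2212.8$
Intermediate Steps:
$G{\left(E \right)} = \frac{7 + E}{-16 + E}$ ($G{\left(E \right)} = \frac{E + 7}{E - 16} = \frac{7 + E}{-16 + E}$)
$G{\left(119 \right)} + \left(57 - 3\right) \left(-41\right) = \frac{7 + 119}{-16 + 119} + \left(57 - 3\right) \left(-41\right) = \frac{1}{103} \cdot 126 + 54 \left(-41\right) = \frac{1}{103} \cdot 126 - 2214 = \frac{126}{103} - 2214 = - \frac{227916}{103}$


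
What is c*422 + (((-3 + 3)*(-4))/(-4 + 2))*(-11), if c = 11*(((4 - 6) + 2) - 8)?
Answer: -37136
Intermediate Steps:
c = -88 (c = 11*((-2 + 2) - 8) = 11*(0 - 8) = 11*(-8) = -88)
c*422 + (((-3 + 3)*(-4))/(-4 + 2))*(-11) = -88*422 + (((-3 + 3)*(-4))/(-4 + 2))*(-11) = -37136 + ((0*(-4))/(-2))*(-11) = -37136 - ½*0*(-11) = -37136 + 0*(-11) = -37136 + 0 = -37136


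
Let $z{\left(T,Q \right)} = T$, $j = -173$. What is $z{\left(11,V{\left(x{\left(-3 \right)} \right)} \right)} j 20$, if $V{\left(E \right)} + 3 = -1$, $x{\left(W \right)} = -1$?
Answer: $-38060$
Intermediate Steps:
$V{\left(E \right)} = -4$ ($V{\left(E \right)} = -3 - 1 = -4$)
$z{\left(11,V{\left(x{\left(-3 \right)} \right)} \right)} j 20 = 11 \left(-173\right) 20 = \left(-1903\right) 20 = -38060$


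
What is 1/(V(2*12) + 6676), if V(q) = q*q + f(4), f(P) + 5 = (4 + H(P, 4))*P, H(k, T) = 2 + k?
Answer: 1/7287 ≈ 0.00013723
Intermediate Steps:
f(P) = -5 + P*(6 + P) (f(P) = -5 + (4 + (2 + P))*P = -5 + (6 + P)*P = -5 + P*(6 + P))
V(q) = 35 + q² (V(q) = q*q + (-5 + 4² + 6*4) = q² + (-5 + 16 + 24) = q² + 35 = 35 + q²)
1/(V(2*12) + 6676) = 1/((35 + (2*12)²) + 6676) = 1/((35 + 24²) + 6676) = 1/((35 + 576) + 6676) = 1/(611 + 6676) = 1/7287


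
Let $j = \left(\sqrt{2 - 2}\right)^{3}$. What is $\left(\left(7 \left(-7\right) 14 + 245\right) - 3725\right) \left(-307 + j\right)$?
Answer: $1278962$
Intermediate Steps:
$j = 0$ ($j = \left(\sqrt{0}\right)^{3} = 0^{3} = 0$)
$\left(\left(7 \left(-7\right) 14 + 245\right) - 3725\right) \left(-307 + j\right) = \left(\left(7 \left(-7\right) 14 + 245\right) - 3725\right) \left(-307 + 0\right) = \left(\left(\left(-49\right) 14 + 245\right) - 3725\right) \left(-307\right) = \left(\left(-686 + 245\right) - 3725\right) \left(-307\right) = \left(-441 - 3725\right) \left(-307\right) = \left(-4166\right) \left(-307\right) = 1278962$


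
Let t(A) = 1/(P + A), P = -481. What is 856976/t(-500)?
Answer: -840693456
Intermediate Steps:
t(A) = 1/(-481 + A)
856976/t(-500) = 856976/(1/(-481 - 500)) = 856976/(1/(-981)) = 856976/(-1/981) = 856976*(-981) = -840693456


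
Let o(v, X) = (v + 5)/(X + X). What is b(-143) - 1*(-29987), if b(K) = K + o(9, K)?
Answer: 4267685/143 ≈ 29844.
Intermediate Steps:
o(v, X) = (5 + v)/(2*X) (o(v, X) = (5 + v)/((2*X)) = (5 + v)*(1/(2*X)) = (5 + v)/(2*X))
b(K) = K + 7/K (b(K) = K + (5 + 9)/(2*K) = K + (1/2)*14/K = K + 7/K)
b(-143) - 1*(-29987) = (-143 + 7/(-143)) - 1*(-29987) = (-143 + 7*(-1/143)) + 29987 = (-143 - 7/143) + 29987 = -20456/143 + 29987 = 4267685/143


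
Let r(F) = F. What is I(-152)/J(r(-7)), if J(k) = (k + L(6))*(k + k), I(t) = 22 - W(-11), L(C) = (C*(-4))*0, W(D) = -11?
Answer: 33/98 ≈ 0.33673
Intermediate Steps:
L(C) = 0 (L(C) = -4*C*0 = 0)
I(t) = 33 (I(t) = 22 - 1*(-11) = 22 + 11 = 33)
J(k) = 2*k**2 (J(k) = (k + 0)*(k + k) = k*(2*k) = 2*k**2)
I(-152)/J(r(-7)) = 33/((2*(-7)**2)) = 33/((2*49)) = 33/98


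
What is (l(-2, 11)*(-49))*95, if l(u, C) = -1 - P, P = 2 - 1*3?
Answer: 0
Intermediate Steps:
P = -1 (P = 2 - 3 = -1)
l(u, C) = 0 (l(u, C) = -1 - 1*(-1) = -1 + 1 = 0)
(l(-2, 11)*(-49))*95 = (0*(-49))*95 = 0*95 = 0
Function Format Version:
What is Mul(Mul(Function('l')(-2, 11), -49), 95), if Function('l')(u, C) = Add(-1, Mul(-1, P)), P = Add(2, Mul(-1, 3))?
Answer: 0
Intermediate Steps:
P = -1 (P = Add(2, -3) = -1)
Function('l')(u, C) = 0 (Function('l')(u, C) = Add(-1, Mul(-1, -1)) = Add(-1, 1) = 0)
Mul(Mul(Function('l')(-2, 11), -49), 95) = Mul(Mul(0, -49), 95) = Mul(0, 95) = 0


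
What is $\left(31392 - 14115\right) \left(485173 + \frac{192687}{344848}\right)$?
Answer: $\frac{2890634417042307}{344848} \approx 8.3823 \cdot 10^{9}$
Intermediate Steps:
$\left(31392 - 14115\right) \left(485173 + \frac{192687}{344848}\right) = 17277 \left(485173 + 192687 \cdot \frac{1}{344848}\right) = 17277 \left(485173 + \frac{192687}{344848}\right) = 17277 \cdot \frac{167311131391}{344848} = \frac{2890634417042307}{344848}$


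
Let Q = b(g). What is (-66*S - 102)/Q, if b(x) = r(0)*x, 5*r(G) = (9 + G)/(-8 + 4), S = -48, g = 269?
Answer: -20440/807 ≈ -25.328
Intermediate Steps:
r(G) = -9/20 - G/20 (r(G) = ((9 + G)/(-8 + 4))/5 = ((9 + G)/(-4))/5 = ((9 + G)*(-¼))/5 = (-9/4 - G/4)/5 = -9/20 - G/20)
b(x) = -9*x/20 (b(x) = (-9/20 - 1/20*0)*x = (-9/20 + 0)*x = -9*x/20)
Q = -2421/20 (Q = -9/20*269 = -2421/20 ≈ -121.05)
(-66*S - 102)/Q = (-66*(-48) - 102)/(-2421/20) = (3168 - 102)*(-20/2421) = 3066*(-20/2421) = -20440/807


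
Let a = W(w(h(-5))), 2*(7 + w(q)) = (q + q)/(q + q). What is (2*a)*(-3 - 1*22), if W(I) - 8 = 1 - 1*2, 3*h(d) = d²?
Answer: -350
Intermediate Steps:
h(d) = d²/3
w(q) = -13/2 (w(q) = -7 + ((q + q)/(q + q))/2 = -7 + ((2*q)/((2*q)))/2 = -7 + ((2*q)*(1/(2*q)))/2 = -7 + (½)*1 = -7 + ½ = -13/2)
W(I) = 7 (W(I) = 8 + (1 - 1*2) = 8 + (1 - 2) = 8 - 1 = 7)
a = 7
(2*a)*(-3 - 1*22) = (2*7)*(-3 - 1*22) = 14*(-3 - 22) = 14*(-25) = -350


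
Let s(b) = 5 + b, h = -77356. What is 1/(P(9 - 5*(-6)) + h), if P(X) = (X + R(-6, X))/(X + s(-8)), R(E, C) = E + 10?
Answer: -36/2784773 ≈ -1.2927e-5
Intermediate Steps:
R(E, C) = 10 + E
P(X) = (4 + X)/(-3 + X) (P(X) = (X + (10 - 6))/(X + (5 - 8)) = (X + 4)/(X - 3) = (4 + X)/(-3 + X))
1/(P(9 - 5*(-6)) + h) = 1/((4 + (9 - 5*(-6)))/(-3 + (9 - 5*(-6))) - 77356) = 1/((4 + (9 + 30))/(-3 + (9 + 30)) - 77356) = 1/((4 + 39)/(-3 + 39) - 77356) = 1/(43/36 - 77356) = 1/(-2784773/36) = -36/2784773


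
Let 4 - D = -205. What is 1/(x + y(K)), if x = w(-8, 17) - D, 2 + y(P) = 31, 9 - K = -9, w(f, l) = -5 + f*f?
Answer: -1/121 ≈ -0.0082645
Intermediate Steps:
w(f, l) = -5 + f²
D = 209 (D = 4 - 1*(-205) = 4 + 205 = 209)
K = 18 (K = 9 - 1*(-9) = 9 + 9 = 18)
y(P) = 29 (y(P) = -2 + 31 = 29)
x = -150 (x = (-5 + (-8)²) - 1*209 = (-5 + 64) - 209 = 59 - 209 = -150)
1/(x + y(K)) = 1/(-150 + 29) = 1/(-121) = -1/121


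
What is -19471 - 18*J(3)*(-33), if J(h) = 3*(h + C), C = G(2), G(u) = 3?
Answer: -8779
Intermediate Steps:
C = 3
J(h) = 9 + 3*h (J(h) = 3*(h + 3) = 3*(3 + h) = 9 + 3*h)
-19471 - 18*J(3)*(-33) = -19471 - 18*(9 + 3*3)*(-33) = -19471 - 18*(9 + 9)*(-33) = -19471 - 18*18*(-33) = -19471 - 324*(-33) = -19471 + 10692 = -8779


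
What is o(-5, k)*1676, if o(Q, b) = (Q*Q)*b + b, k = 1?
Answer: 43576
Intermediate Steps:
o(Q, b) = b + b*Q² (o(Q, b) = Q²*b + b = b*Q² + b = b + b*Q²)
o(-5, k)*1676 = (1*(1 + (-5)²))*1676 = (1*(1 + 25))*1676 = (1*26)*1676 = 26*1676 = 43576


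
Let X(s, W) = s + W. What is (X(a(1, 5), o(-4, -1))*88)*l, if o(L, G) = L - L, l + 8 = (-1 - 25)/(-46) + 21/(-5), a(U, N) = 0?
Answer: 0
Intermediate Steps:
l = -1338/115 (l = -8 + ((-1 - 25)/(-46) + 21/(-5)) = -8 + (-26*(-1/46) + 21*(-⅕)) = -8 + (13/23 - 21/5) = -8 - 418/115 = -1338/115 ≈ -11.635)
o(L, G) = 0
X(s, W) = W + s
(X(a(1, 5), o(-4, -1))*88)*l = ((0 + 0)*88)*(-1338/115) = (0*88)*(-1338/115) = 0*(-1338/115) = 0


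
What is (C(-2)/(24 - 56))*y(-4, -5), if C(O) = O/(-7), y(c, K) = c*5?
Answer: 5/28 ≈ 0.17857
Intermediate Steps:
y(c, K) = 5*c
C(O) = -O/7 (C(O) = O*(-1/7) = -O/7)
(C(-2)/(24 - 56))*y(-4, -5) = ((-1/7*(-2))/(24 - 56))*(5*(-4)) = ((2/7)/(-32))*(-20) = ((2/7)*(-1/32))*(-20) = -1/112*(-20) = 5/28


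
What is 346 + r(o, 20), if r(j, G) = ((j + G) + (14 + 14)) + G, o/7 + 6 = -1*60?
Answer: -48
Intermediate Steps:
o = -462 (o = -42 + 7*(-1*60) = -42 + 7*(-60) = -42 - 420 = -462)
r(j, G) = 28 + j + 2*G (r(j, G) = ((G + j) + 28) + G = (28 + G + j) + G = 28 + j + 2*G)
346 + r(o, 20) = 346 + (28 - 462 + 2*20) = 346 + (28 - 462 + 40) = 346 - 394 = -48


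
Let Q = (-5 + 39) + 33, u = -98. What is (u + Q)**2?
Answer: 961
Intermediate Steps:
Q = 67 (Q = 34 + 33 = 67)
(u + Q)**2 = (-98 + 67)**2 = (-31)**2 = 961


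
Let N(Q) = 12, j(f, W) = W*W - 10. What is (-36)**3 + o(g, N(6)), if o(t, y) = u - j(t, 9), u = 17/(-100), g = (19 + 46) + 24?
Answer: -4672717/100 ≈ -46727.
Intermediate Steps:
j(f, W) = -10 + W**2 (j(f, W) = W**2 - 10 = -10 + W**2)
g = 89 (g = 65 + 24 = 89)
u = -17/100 (u = 17*(-1/100) = -17/100 ≈ -0.17000)
o(t, y) = -7117/100 (o(t, y) = -17/100 - (-10 + 9**2) = -17/100 - (-10 + 81) = -17/100 - 1*71 = -17/100 - 71 = -7117/100)
(-36)**3 + o(g, N(6)) = (-36)**3 - 7117/100 = -46656 - 7117/100 = -4672717/100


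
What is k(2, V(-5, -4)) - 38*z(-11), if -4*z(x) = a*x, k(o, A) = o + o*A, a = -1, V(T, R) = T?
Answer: 193/2 ≈ 96.500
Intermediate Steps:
k(o, A) = o + A*o
z(x) = x/4 (z(x) = -(-1)*x/4 = x/4)
k(2, V(-5, -4)) - 38*z(-11) = 2*(1 - 5) - 19*(-11)/2 = 2*(-4) - 38*(-11/4) = -8 + 209/2 = 193/2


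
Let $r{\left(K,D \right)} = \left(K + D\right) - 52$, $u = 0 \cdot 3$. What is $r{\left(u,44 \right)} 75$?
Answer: $-600$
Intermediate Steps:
$u = 0$
$r{\left(K,D \right)} = -52 + D + K$ ($r{\left(K,D \right)} = \left(D + K\right) - 52 = -52 + D + K$)
$r{\left(u,44 \right)} 75 = \left(-52 + 44 + 0\right) 75 = \left(-8\right) 75 = -600$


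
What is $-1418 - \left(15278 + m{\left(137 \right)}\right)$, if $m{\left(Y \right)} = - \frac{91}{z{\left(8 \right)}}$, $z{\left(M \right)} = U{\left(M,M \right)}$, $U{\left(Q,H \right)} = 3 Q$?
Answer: $- \frac{400613}{24} \approx -16692.0$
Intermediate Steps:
$z{\left(M \right)} = 3 M$
$m{\left(Y \right)} = - \frac{91}{24}$ ($m{\left(Y \right)} = - \frac{91}{3 \cdot 8} = - \frac{91}{24}$)
$-1418 - \left(15278 + m{\left(137 \right)}\right) = -1418 - \left(15278 - \frac{91}{24}\right) = -1418 - \frac{366581}{24} = - \frac{400613}{24}$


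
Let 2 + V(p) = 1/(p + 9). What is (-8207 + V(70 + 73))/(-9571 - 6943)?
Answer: 1247767/2510128 ≈ 0.49709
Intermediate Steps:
V(p) = -2 + 1/(9 + p) (V(p) = -2 + 1/(p + 9) = -2 + 1/(9 + p))
(-8207 + V(70 + 73))/(-9571 - 6943) = (-8207 + (-17 - 2*(70 + 73))/(9 + (70 + 73)))/(-9571 - 6943) = (-8207 + (-17 - 2*143)/(9 + 143))/(-16514) = (-8207 + (-17 - 286)/152)*(-1/16514) = (-8207 + (1/152)*(-303))*(-1/16514) = (-8207 - 303/152)*(-1/16514) = -1247767/152*(-1/16514) = 1247767/2510128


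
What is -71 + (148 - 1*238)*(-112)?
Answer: 10009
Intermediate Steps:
-71 + (148 - 1*238)*(-112) = -71 + (148 - 238)*(-112) = -71 - 90*(-112) = -71 + 10080 = 10009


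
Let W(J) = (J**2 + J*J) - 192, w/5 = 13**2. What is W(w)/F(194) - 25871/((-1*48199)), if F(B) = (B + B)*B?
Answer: 35384344827/1814017564 ≈ 19.506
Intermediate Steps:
w = 845 (w = 5*13**2 = 5*169 = 845)
F(B) = 2*B**2 (F(B) = (2*B)*B = 2*B**2)
W(J) = -192 + 2*J**2 (W(J) = (J**2 + J**2) - 192 = 2*J**2 - 192 = -192 + 2*J**2)
W(w)/F(194) - 25871/((-1*48199)) = (-192 + 2*845**2)/((2*194**2)) - 25871/((-1*48199)) = (-192 + 2*714025)/((2*37636)) - 25871/(-48199) = (-192 + 1428050)/75272 - 25871*(-1/48199) = 1427858*(1/75272) + 25871/48199 = 713929/37636 + 25871/48199 = 35384344827/1814017564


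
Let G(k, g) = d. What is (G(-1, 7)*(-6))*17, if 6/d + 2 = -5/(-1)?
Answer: -204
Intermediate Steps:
d = 2 (d = 6/(-2 - 5/(-1)) = 6/(-2 - 5*(-1)) = 6/(-2 + 5) = 6/3 = 6*(1/3) = 2)
G(k, g) = 2
(G(-1, 7)*(-6))*17 = (2*(-6))*17 = -12*17 = -204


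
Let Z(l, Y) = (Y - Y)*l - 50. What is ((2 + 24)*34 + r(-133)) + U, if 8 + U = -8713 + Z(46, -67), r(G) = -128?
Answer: -8015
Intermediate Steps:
Z(l, Y) = -50 (Z(l, Y) = 0*l - 50 = 0 - 50 = -50)
U = -8771 (U = -8 + (-8713 - 50) = -8 - 8763 = -8771)
((2 + 24)*34 + r(-133)) + U = ((2 + 24)*34 - 128) - 8771 = (26*34 - 128) - 8771 = (884 - 128) - 8771 = 756 - 8771 = -8015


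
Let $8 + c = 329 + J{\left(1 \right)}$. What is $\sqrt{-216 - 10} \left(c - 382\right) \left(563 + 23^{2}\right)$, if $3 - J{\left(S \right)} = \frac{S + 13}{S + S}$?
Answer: $- 70980 i \sqrt{226} \approx - 1.0671 \cdot 10^{6} i$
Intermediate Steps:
$J{\left(S \right)} = 3 - \frac{13 + S}{2 S}$ ($J{\left(S \right)} = 3 - \frac{S + 13}{S + S} = 3 - \frac{13 + S}{2 S}$)
$c = 317$ ($c = -8 + \left(329 + \frac{-13 + 5 \cdot 1}{2 \cdot 1}\right) = -8 + \left(329 + \frac{1}{2} \cdot 1 \left(-13 + 5\right)\right) = -8 + \left(329 + \frac{1}{2} \cdot 1 \left(-8\right)\right) = -8 + \left(329 - 4\right) = -8 + 325 = 317$)
$\sqrt{-216 - 10} \left(c - 382\right) \left(563 + 23^{2}\right) = \sqrt{-216 - 10} \left(317 - 382\right) \left(563 + 23^{2}\right) = \sqrt{-226} \left(- 65 \left(563 + 529\right)\right) = i \sqrt{226} \left(\left(-65\right) 1092\right) = i \sqrt{226} \left(-70980\right) = - 70980 i \sqrt{226}$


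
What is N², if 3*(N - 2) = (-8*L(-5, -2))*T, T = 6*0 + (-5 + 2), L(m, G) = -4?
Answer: 900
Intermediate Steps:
T = -3 (T = 0 - 3 = -3)
N = -30 (N = 2 + (-8*(-4)*(-3))/3 = 2 + (32*(-3))/3 = 2 + (⅓)*(-96) = 2 - 32 = -30)
N² = (-30)² = 900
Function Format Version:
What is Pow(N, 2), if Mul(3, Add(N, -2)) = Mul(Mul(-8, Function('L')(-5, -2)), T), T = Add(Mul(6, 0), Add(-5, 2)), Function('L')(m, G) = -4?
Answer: 900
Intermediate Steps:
T = -3 (T = Add(0, -3) = -3)
N = -30 (N = Add(2, Mul(Rational(1, 3), Mul(Mul(-8, -4), -3))) = Add(2, Mul(Rational(1, 3), Mul(32, -3))) = Add(2, Mul(Rational(1, 3), -96)) = Add(2, -32) = -30)
Pow(N, 2) = Pow(-30, 2) = 900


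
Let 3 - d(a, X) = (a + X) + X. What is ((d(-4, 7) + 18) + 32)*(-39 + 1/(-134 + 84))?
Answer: -83893/50 ≈ -1677.9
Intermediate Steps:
d(a, X) = 3 - a - 2*X (d(a, X) = 3 - ((a + X) + X) = 3 - ((X + a) + X) = 3 - (a + 2*X) = 3 + (-a - 2*X) = 3 - a - 2*X)
((d(-4, 7) + 18) + 32)*(-39 + 1/(-134 + 84)) = (((3 - 1*(-4) - 2*7) + 18) + 32)*(-39 + 1/(-134 + 84)) = (((3 + 4 - 14) + 18) + 32)*(-39 + 1/(-50)) = ((-7 + 18) + 32)*(-39 - 1/50) = (11 + 32)*(-1951/50) = 43*(-1951/50) = -83893/50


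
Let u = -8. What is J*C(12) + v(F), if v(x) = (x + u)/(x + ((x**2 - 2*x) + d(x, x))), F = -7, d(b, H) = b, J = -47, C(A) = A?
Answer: -27651/49 ≈ -564.31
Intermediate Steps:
v(x) = (-8 + x)/x**2 (v(x) = (x - 8)/(x + ((x**2 - 2*x) + x)) = (-8 + x)/(x + (x**2 - x)) = (-8 + x)/(x**2) = (-8 + x)/x**2)
J*C(12) + v(F) = -47*12 + (-8 - 7)/(-7)**2 = -564 + (1/49)*(-15) = -564 - 15/49 = -27651/49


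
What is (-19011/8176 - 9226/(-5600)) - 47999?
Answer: -4905567063/102200 ≈ -48000.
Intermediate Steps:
(-19011/8176 - 9226/(-5600)) - 47999 = (-19011*1/8176 - 9226*(-1/5600)) - 47999 = (-19011/8176 + 659/400) - 47999 = -69263/102200 - 47999 = -4905567063/102200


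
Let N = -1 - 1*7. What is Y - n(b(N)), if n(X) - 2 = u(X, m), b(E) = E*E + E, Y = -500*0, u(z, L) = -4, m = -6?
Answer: 2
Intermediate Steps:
N = -8 (N = -1 - 7 = -8)
Y = 0
b(E) = E + E² (b(E) = E² + E = E + E²)
n(X) = -2 (n(X) = 2 - 4 = -2)
Y - n(b(N)) = 0 - 1*(-2) = 0 + 2 = 2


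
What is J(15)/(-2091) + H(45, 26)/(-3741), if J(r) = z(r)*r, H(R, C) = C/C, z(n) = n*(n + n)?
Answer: -8417947/2607477 ≈ -3.2284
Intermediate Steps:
z(n) = 2*n² (z(n) = n*(2*n) = 2*n²)
H(R, C) = 1
J(r) = 2*r³ (J(r) = (2*r²)*r = 2*r³)
J(15)/(-2091) + H(45, 26)/(-3741) = (2*15³)/(-2091) + 1/(-3741) = (2*3375)*(-1/2091) + 1*(-1/3741) = 6750*(-1/2091) - 1/3741 = -2250/697 - 1/3741 = -8417947/2607477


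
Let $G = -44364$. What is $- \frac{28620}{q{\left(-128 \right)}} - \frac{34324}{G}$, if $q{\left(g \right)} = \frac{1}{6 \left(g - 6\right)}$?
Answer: $\frac{255209242261}{11091} \approx 2.301 \cdot 10^{7}$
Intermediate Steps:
$q{\left(g \right)} = \frac{1}{-36 + 6 g}$ ($q{\left(g \right)} = \frac{1}{6 \left(-6 + g\right)} = \frac{1}{-36 + 6 g}$)
$- \frac{28620}{q{\left(-128 \right)}} - \frac{34324}{G} = - \frac{28620}{\frac{1}{6} \frac{1}{-6 - 128}} - \frac{34324}{-44364} = - \frac{28620}{\frac{1}{6} \frac{1}{-134}} - - \frac{8581}{11091} = - \frac{28620}{\frac{1}{6} \left(- \frac{1}{134}\right)} + \frac{8581}{11091} = - \frac{28620}{- \frac{1}{804}} + \frac{8581}{11091} = \left(-28620\right) \left(-804\right) + \frac{8581}{11091} = 23010480 + \frac{8581}{11091} = \frac{255209242261}{11091}$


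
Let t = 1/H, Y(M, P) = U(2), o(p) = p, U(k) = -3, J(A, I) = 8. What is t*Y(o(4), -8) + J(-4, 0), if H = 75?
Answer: 199/25 ≈ 7.9600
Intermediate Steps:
Y(M, P) = -3
t = 1/75 ≈ 0.013333
t*Y(o(4), -8) + J(-4, 0) = (1/75)*(-3) + 8 = -1/25 + 8 = 199/25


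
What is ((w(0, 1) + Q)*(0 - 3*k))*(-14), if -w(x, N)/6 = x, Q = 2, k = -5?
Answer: -420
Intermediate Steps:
w(x, N) = -6*x
((w(0, 1) + Q)*(0 - 3*k))*(-14) = ((-6*0 + 2)*(0 - 3*(-5)))*(-14) = ((0 + 2)*(0 + 15))*(-14) = (2*15)*(-14) = 30*(-14) = -420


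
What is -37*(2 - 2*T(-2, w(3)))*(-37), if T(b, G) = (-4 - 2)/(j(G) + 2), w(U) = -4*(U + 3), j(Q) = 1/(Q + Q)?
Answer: 1048654/95 ≈ 11038.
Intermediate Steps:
j(Q) = 1/(2*Q)
w(U) = -12 - 4*U (w(U) = -4*(3 + U) = -12 - 4*U)
T(b, G) = -6/(2 + 1/(2*G)) (T(b, G) = (-4 - 2)/(1/(2*G) + 2) = -6/(2 + 1/(2*G)))
-37*(2 - 2*T(-2, w(3)))*(-37) = -37*(2 - (-24)*(-12 - 4*3)/(1 + 4*(-12 - 4*3)))*(-37) = -37*(2 - (-24)*(-12 - 12)/(1 + 4*(-12 - 12)))*(-37) = -37*(2 - (-24)*(-24)/(1 + 4*(-24)))*(-37) = -37*(2 - (-24)*(-24)/(1 - 96))*(-37) = -37*(2 - (-24)*(-24)/(-95))*(-37) = -37*(2 - (-24)*(-24)*(-1)/95)*(-37) = -37*(2 - 2*(-288/95))*(-37) = -37*(2 + 576/95)*(-37) = -37*766/95*(-37) = -28342/95*(-37) = 1048654/95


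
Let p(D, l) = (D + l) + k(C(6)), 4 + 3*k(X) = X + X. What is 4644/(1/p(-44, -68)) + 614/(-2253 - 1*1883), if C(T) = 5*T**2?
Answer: 64024973/2068 ≈ 30960.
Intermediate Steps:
k(X) = -4/3 + 2*X/3 (k(X) = -4/3 + (X + X)/3 = -4/3 + (2*X)/3 = -4/3 + 2*X/3)
p(D, l) = 356/3 + D + l (p(D, l) = (D + l) + (-4/3 + 2*(5*6**2)/3) = (D + l) + (-4/3 + 2*(5*36)/3) = (D + l) + (-4/3 + (2/3)*180) = (D + l) + (-4/3 + 120) = (D + l) + 356/3 = 356/3 + D + l)
4644/(1/p(-44, -68)) + 614/(-2253 - 1*1883) = 4644/(1/(356/3 - 44 - 68)) + 614/(-2253 - 1*1883) = 4644/(1/(20/3)) + 614/(-2253 - 1883) = 4644/(3/20) + 614/(-4136) = 4644*(20/3) + 614*(-1/4136) = 30960 - 307/2068 = 64024973/2068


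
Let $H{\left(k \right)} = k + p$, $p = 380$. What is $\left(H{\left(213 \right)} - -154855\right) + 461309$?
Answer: $616757$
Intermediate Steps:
$H{\left(k \right)} = 380 + k$ ($H{\left(k \right)} = k + 380 = 380 + k$)
$\left(H{\left(213 \right)} - -154855\right) + 461309 = \left(\left(380 + 213\right) - -154855\right) + 461309 = \left(593 + 154855\right) + 461309 = 155448 + 461309 = 616757$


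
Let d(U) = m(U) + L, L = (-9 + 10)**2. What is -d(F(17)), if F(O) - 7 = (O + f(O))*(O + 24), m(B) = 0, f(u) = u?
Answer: -1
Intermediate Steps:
L = 1 (L = 1**2 = 1)
F(O) = 7 + 2*O*(24 + O) (F(O) = 7 + (O + O)*(O + 24) = 7 + (2*O)*(24 + O) = 7 + 2*O*(24 + O))
d(U) = 1 (d(U) = 0 + 1 = 1)
-d(F(17)) = -1*1 = -1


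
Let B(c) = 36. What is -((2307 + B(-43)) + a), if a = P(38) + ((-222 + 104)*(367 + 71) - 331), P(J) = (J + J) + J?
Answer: 49558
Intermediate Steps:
P(J) = 3*J (P(J) = 2*J + J = 3*J)
a = -51901 (a = 3*38 + ((-222 + 104)*(367 + 71) - 331) = 114 + (-118*438 - 331) = 114 + (-51684 - 331) = 114 - 52015 = -51901)
-((2307 + B(-43)) + a) = -((2307 + 36) - 51901) = -(2343 - 51901) = -1*(-49558) = 49558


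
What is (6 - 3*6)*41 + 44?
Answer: -448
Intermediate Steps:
(6 - 3*6)*41 + 44 = (6 - 18)*41 + 44 = -12*41 + 44 = -492 + 44 = -448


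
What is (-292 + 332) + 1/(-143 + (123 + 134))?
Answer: 4561/114 ≈ 40.009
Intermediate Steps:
(-292 + 332) + 1/(-143 + (123 + 134)) = 40 + 1/(-143 + 257) = 40 + 1/114 = 4561/114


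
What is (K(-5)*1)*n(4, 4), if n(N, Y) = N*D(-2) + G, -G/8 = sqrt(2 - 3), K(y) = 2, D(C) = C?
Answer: -16 - 16*I ≈ -16.0 - 16.0*I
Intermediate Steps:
G = -8*I (G = -8*sqrt(2 - 3) = -8*I ≈ -8.0*I)
n(N, Y) = -8*I - 2*N (n(N, Y) = N*(-2) - 8*I = -2*N - 8*I = -8*I - 2*N)
(K(-5)*1)*n(4, 4) = (2*1)*(-8*I - 2*4) = 2*(-8*I - 8) = 2*(-8 - 8*I) = -16 - 16*I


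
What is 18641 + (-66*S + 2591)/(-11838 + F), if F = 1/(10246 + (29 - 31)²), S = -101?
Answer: 2261794716609/121339499 ≈ 18640.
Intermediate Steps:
F = 1/10250 (F = 1/(10246 + (-2)²) = 1/(10246 + 4) = 1/10250 ≈ 9.7561e-5)
18641 + (-66*S + 2591)/(-11838 + F) = 18641 + (-66*(-101) + 2591)/(-11838 + 1/10250) = 18641 + (6666 + 2591)/(-121339499/10250) = 18641 + 9257*(-10250/121339499) = 18641 - 94884250/121339499 = 2261794716609/121339499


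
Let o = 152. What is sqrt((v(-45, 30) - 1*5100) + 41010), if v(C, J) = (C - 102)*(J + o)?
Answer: 2*sqrt(2289) ≈ 95.687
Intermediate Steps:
v(C, J) = (-102 + C)*(152 + J) (v(C, J) = (C - 102)*(J + 152) = (-102 + C)*(152 + J))
sqrt((v(-45, 30) - 1*5100) + 41010) = sqrt(((-15504 - 102*30 + 152*(-45) - 45*30) - 1*5100) + 41010) = sqrt(((-15504 - 3060 - 6840 - 1350) - 5100) + 41010) = sqrt((-26754 - 5100) + 41010) = sqrt(-31854 + 41010) = sqrt(9156) = 2*sqrt(2289)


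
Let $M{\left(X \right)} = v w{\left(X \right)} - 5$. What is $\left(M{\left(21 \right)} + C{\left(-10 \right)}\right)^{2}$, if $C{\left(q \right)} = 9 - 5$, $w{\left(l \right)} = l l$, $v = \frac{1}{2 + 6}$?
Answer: $\frac{187489}{64} \approx 2929.5$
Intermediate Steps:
$v = \frac{1}{8} \approx 0.125$
$w{\left(l \right)} = l^{2}$
$C{\left(q \right)} = 4$
$M{\left(X \right)} = -5 + \frac{X^{2}}{8}$ ($M{\left(X \right)} = \frac{X^{2}}{8} - 5 = -5 + \frac{X^{2}}{8}$)
$\left(M{\left(21 \right)} + C{\left(-10 \right)}\right)^{2} = \left(\left(-5 + \frac{21^{2}}{8}\right) + 4\right)^{2} = \left(\left(-5 + \frac{1}{8} \cdot 441\right) + 4\right)^{2} = \left(\left(-5 + \frac{441}{8}\right) + 4\right)^{2} = \left(\frac{401}{8} + 4\right)^{2} = \left(\frac{433}{8}\right)^{2} = \frac{187489}{64}$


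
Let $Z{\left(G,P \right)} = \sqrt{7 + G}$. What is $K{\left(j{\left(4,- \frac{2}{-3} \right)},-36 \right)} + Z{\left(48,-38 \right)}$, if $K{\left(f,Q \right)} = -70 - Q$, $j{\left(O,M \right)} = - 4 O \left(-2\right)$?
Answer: $-34 + \sqrt{55} \approx -26.584$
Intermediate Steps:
$j{\left(O,M \right)} = 8 O$
$K{\left(j{\left(4,- \frac{2}{-3} \right)},-36 \right)} + Z{\left(48,-38 \right)} = \left(-70 - -36\right) + \sqrt{7 + 48} = \left(-70 + 36\right) + \sqrt{55} = -34 + \sqrt{55}$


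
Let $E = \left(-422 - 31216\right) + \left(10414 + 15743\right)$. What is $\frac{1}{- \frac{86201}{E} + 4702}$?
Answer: $\frac{5481}{25857863} \approx 0.00021197$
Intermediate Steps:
$E = -5481$ ($E = -31638 + 26157 = -5481$)
$\frac{1}{- \frac{86201}{E} + 4702} = \frac{1}{- \frac{86201}{-5481} + 4702} = \frac{1}{\left(-86201\right) \left(- \frac{1}{5481}\right) + 4702} = \frac{1}{\frac{86201}{5481} + 4702} = \frac{1}{\frac{25857863}{5481}} = \frac{5481}{25857863}$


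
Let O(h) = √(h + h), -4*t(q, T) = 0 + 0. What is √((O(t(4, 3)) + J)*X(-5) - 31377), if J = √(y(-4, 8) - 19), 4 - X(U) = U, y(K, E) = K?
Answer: √(-31377 + 9*I*√23) ≈ 0.122 + 177.14*I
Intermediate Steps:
t(q, T) = 0 (t(q, T) = -(0 + 0)/4 = -¼*0 = 0)
O(h) = √2*√h (O(h) = √(2*h) = √2*√h)
X(U) = 4 - U
J = I*√23 (J = √(-4 - 19) = √(-23) = I*√23 ≈ 4.7958*I)
√((O(t(4, 3)) + J)*X(-5) - 31377) = √((√2*√0 + I*√23)*(4 - 1*(-5)) - 31377) = √((√2*0 + I*√23)*(4 + 5) - 31377) = √((0 + I*√23)*9 - 31377) = √((I*√23)*9 - 31377) = √(9*I*√23 - 31377) = √(-31377 + 9*I*√23)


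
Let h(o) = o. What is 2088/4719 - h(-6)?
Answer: 10134/1573 ≈ 6.4425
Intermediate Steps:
2088/4719 - h(-6) = 2088/4719 - 1*(-6) = 2088*(1/4719) + 6 = 696/1573 + 6 = 10134/1573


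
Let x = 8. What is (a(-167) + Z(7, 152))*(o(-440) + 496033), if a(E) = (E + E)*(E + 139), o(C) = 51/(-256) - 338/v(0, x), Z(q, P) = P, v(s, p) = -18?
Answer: 37715793621/8 ≈ 4.7145e+9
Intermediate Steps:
o(C) = 42805/2304 (o(C) = 51/(-256) - 338/(-18) = 51*(-1/256) - 338*(-1/18) = -51/256 + 169/9 = 42805/2304)
a(E) = 2*E*(139 + E) (a(E) = (2*E)*(139 + E) = 2*E*(139 + E))
(a(-167) + Z(7, 152))*(o(-440) + 496033) = (2*(-167)*(139 - 167) + 152)*(42805/2304 + 496033) = (2*(-167)*(-28) + 152)*(1142902837/2304) = (9352 + 152)*(1142902837/2304) = 9504*(1142902837/2304) = 37715793621/8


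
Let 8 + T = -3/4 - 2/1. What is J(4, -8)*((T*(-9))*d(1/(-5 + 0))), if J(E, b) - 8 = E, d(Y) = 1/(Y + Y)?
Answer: -5805/2 ≈ -2902.5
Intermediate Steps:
d(Y) = 1/(2*Y)
J(E, b) = 8 + E
T = -43/4 (T = -8 + (-3/4 - 2/1) = -8 + (-3*¼ - 2*1) = -8 + (-¾ - 2) = -8 - 11/4 = -43/4 ≈ -10.750)
J(4, -8)*((T*(-9))*d(1/(-5 + 0))) = (8 + 4)*((-43/4*(-9))*(1/(2*(1/(-5 + 0))))) = 12*(387*(1/(2*(1/(-5))))/4) = 12*(387*(1/(2*(-⅕)))/4) = 12*(387*((½)*(-5))/4) = 12*((387/4)*(-5/2)) = 12*(-1935/8) = -5805/2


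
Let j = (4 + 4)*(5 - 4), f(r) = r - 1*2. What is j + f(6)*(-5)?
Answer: -12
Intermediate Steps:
f(r) = -2 + r (f(r) = r - 2 = -2 + r)
j = 8 (j = 8*1 = 8)
j + f(6)*(-5) = 8 + (-2 + 6)*(-5) = 8 + 4*(-5) = 8 - 20 = -12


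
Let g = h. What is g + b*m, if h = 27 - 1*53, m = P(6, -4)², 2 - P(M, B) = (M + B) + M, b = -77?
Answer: -2798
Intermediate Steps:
P(M, B) = 2 - B - 2*M (P(M, B) = 2 - ((M + B) + M) = 2 - ((B + M) + M) = 2 - (B + 2*M) = 2 + (-B - 2*M) = 2 - B - 2*M)
m = 36 (m = (2 - 1*(-4) - 2*6)² = (2 + 4 - 12)² = (-6)² = 36)
h = -26 (h = 27 - 53 = -26)
g = -26
g + b*m = -26 - 77*36 = -26 - 2772 = -2798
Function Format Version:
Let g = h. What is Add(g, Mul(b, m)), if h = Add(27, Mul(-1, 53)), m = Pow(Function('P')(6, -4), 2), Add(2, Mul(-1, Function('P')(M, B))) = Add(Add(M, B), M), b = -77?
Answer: -2798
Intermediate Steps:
Function('P')(M, B) = Add(2, Mul(-1, B), Mul(-2, M)) (Function('P')(M, B) = Add(2, Mul(-1, Add(Add(M, B), M))) = Add(2, Mul(-1, Add(Add(B, M), M))) = Add(2, Mul(-1, Add(B, Mul(2, M)))) = Add(2, Add(Mul(-1, B), Mul(-2, M))) = Add(2, Mul(-1, B), Mul(-2, M)))
m = 36 (m = Pow(Add(2, Mul(-1, -4), Mul(-2, 6)), 2) = Pow(Add(2, 4, -12), 2) = Pow(-6, 2) = 36)
h = -26 (h = Add(27, -53) = -26)
g = -26
Add(g, Mul(b, m)) = Add(-26, Mul(-77, 36)) = Add(-26, -2772) = -2798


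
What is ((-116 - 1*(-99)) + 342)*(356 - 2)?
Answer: 115050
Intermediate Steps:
((-116 - 1*(-99)) + 342)*(356 - 2) = ((-116 + 99) + 342)*354 = (-17 + 342)*354 = 325*354 = 115050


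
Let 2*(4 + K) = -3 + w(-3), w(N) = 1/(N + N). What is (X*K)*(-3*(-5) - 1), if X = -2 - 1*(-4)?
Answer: -469/3 ≈ -156.33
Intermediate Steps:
w(N) = 1/(2*N)
X = 2 (X = -2 + 4 = 2)
K = -67/12 (K = -4 + (-3 + (1/2)/(-3))/2 = -4 + (-3 + (1/2)*(-1/3))/2 = -4 + (-3 - 1/6)/2 = -4 + (1/2)*(-19/6) = -4 - 19/12 = -67/12 ≈ -5.5833)
(X*K)*(-3*(-5) - 1) = (2*(-67/12))*(-3*(-5) - 1) = -67*(15 - 1)/6 = -67/6*14 = -469/3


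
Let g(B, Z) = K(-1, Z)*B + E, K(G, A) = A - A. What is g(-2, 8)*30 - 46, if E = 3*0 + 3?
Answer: 44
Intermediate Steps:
E = 3 (E = 0 + 3 = 3)
K(G, A) = 0
g(B, Z) = 3 (g(B, Z) = 0*B + 3 = 0 + 3 = 3)
g(-2, 8)*30 - 46 = 3*30 - 46 = 90 - 46 = 44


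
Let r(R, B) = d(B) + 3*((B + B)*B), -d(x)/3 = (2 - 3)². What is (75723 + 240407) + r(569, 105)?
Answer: 382277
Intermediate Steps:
d(x) = -3 (d(x) = -3*(2 - 3)² = -3*(-1)² = -3*1 = -3)
r(R, B) = -3 + 6*B² (r(R, B) = -3 + 3*((B + B)*B) = -3 + 3*((2*B)*B) = -3 + 3*(2*B²) = -3 + 6*B²)
(75723 + 240407) + r(569, 105) = (75723 + 240407) + (-3 + 6*105²) = 316130 + (-3 + 6*11025) = 316130 + (-3 + 66150) = 316130 + 66147 = 382277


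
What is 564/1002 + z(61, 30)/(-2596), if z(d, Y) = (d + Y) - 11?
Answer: 57666/108383 ≈ 0.53206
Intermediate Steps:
z(d, Y) = -11 + Y + d (z(d, Y) = (Y + d) - 11 = -11 + Y + d)
564/1002 + z(61, 30)/(-2596) = 564/1002 + (-11 + 30 + 61)/(-2596) = 564*(1/1002) + 80*(-1/2596) = 94/167 - 20/649 = 57666/108383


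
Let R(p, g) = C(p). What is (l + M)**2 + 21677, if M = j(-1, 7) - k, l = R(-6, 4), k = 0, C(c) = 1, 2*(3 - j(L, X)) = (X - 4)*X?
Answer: 86877/4 ≈ 21719.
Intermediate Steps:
j(L, X) = 3 - X*(-4 + X)/2 (j(L, X) = 3 - (X - 4)*X/2 = 3 - (-4 + X)*X/2 = 3 - X*(-4 + X)/2)
R(p, g) = 1
l = 1
M = -15/2 (M = (3 + 2*7 - 1/2*7**2) - 1*0 = (3 + 14 - 1/2*49) + 0 = (3 + 14 - 49/2) + 0 = -15/2 + 0 = -15/2 ≈ -7.5000)
(l + M)**2 + 21677 = (1 - 15/2)**2 + 21677 = (-13/2)**2 + 21677 = 169/4 + 21677 = 86877/4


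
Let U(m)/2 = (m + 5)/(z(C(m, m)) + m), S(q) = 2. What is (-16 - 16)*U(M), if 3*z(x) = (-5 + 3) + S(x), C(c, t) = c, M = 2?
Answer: -224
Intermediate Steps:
z(x) = 0 (z(x) = ((-5 + 3) + 2)/3 = (-2 + 2)/3 = (⅓)*0 = 0)
U(m) = 2*(5 + m)/m (U(m) = 2*((m + 5)/(0 + m)) = 2*((5 + m)/m) = 2*(5 + m)/m)
(-16 - 16)*U(M) = (-16 - 16)*(2 + 10/2) = -32*(2 + 10*(½)) = -32*(2 + 5) = -32*7 = -224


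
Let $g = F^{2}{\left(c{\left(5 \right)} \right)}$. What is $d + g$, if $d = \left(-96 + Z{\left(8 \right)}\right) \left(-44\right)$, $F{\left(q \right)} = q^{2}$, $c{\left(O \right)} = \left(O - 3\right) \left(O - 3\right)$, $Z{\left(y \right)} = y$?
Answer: $4128$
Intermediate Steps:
$c{\left(O \right)} = \left(-3 + O\right)^{2}$ ($c{\left(O \right)} = \left(-3 + O\right) \left(-3 + O\right) = \left(-3 + O\right)^{2}$)
$d = 3872$ ($d = \left(-96 + 8\right) \left(-44\right) = \left(-88\right) \left(-44\right) = 3872$)
$g = 256$ ($g = \left(\left(\left(-3 + 5\right)^{2}\right)^{2}\right)^{2} = \left(\left(2^{2}\right)^{2}\right)^{2} = \left(4^{2}\right)^{2} = 16^{2} = 256$)
$d + g = 3872 + 256 = 4128$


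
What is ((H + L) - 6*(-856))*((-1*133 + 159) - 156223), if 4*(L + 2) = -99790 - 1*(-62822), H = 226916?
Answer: -34801941176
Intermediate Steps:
L = -9244 (L = -2 + (-99790 - 1*(-62822))/4 = -2 + (-99790 + 62822)/4 = -2 + (¼)*(-36968) = -2 - 9242 = -9244)
((H + L) - 6*(-856))*((-1*133 + 159) - 156223) = ((226916 - 9244) - 6*(-856))*((-1*133 + 159) - 156223) = (217672 + 5136)*((-133 + 159) - 156223) = 222808*(26 - 156223) = 222808*(-156197) = -34801941176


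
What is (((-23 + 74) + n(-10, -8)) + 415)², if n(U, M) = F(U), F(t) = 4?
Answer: 220900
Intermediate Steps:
n(U, M) = 4
(((-23 + 74) + n(-10, -8)) + 415)² = (((-23 + 74) + 4) + 415)² = ((51 + 4) + 415)² = (55 + 415)² = 470² = 220900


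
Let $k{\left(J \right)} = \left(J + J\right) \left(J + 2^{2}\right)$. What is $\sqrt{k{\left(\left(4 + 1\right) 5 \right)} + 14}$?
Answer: $2 \sqrt{366} \approx 38.262$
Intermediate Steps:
$k{\left(J \right)} = 2 J \left(4 + J\right)$ ($k{\left(J \right)} = 2 J \left(J + 4\right) = 2 J \left(4 + J\right)$)
$\sqrt{k{\left(\left(4 + 1\right) 5 \right)} + 14} = \sqrt{2 \left(4 + 1\right) 5 \left(4 + \left(4 + 1\right) 5\right) + 14} = \sqrt{2 \cdot 5 \cdot 5 \left(4 + 5 \cdot 5\right) + 14} = \sqrt{2 \cdot 25 \left(4 + 25\right) + 14} = \sqrt{2 \cdot 25 \cdot 29 + 14} = \sqrt{1450 + 14} = \sqrt{1464} = 2 \sqrt{366}$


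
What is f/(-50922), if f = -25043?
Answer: 25043/50922 ≈ 0.49179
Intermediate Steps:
f/(-50922) = -25043/(-50922) = -25043*(-1/50922) = 25043/50922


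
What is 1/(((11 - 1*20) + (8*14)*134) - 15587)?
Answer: -1/588 ≈ -0.0017007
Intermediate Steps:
1/(((11 - 1*20) + (8*14)*134) - 15587) = 1/(((11 - 20) + 112*134) - 15587) = 1/((-9 + 15008) - 15587) = 1/(14999 - 15587) = 1/(-588) = -1/588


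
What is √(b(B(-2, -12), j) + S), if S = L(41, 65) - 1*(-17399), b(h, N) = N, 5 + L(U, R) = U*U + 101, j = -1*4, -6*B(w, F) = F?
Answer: 2*√4793 ≈ 138.46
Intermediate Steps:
B(w, F) = -F/6
j = -4
L(U, R) = 96 + U² (L(U, R) = -5 + (U*U + 101) = -5 + (U² + 101) = -5 + (101 + U²) = 96 + U²)
S = 19176 (S = (96 + 41²) - 1*(-17399) = (96 + 1681) + 17399 = 1777 + 17399 = 19176)
√(b(B(-2, -12), j) + S) = √(-4 + 19176) = √19172 = 2*√4793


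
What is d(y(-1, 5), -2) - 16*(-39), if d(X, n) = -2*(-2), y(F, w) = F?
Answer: 628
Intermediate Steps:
d(X, n) = 4
d(y(-1, 5), -2) - 16*(-39) = 4 - 16*(-39) = 4 + 624 = 628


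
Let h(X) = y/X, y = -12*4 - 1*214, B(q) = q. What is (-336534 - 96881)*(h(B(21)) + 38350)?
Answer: -348937215520/21 ≈ -1.6616e+10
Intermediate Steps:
y = -262 (y = -48 - 214 = -262)
h(X) = -262/X
(-336534 - 96881)*(h(B(21)) + 38350) = (-336534 - 96881)*(-262/21 + 38350) = -433415*(-262*1/21 + 38350) = -433415*(-262/21 + 38350) = -433415*805088/21 = -348937215520/21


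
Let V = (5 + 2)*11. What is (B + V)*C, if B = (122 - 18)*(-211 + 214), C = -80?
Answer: -31120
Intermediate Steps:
V = 77 (V = 7*11 = 77)
B = 312 (B = 104*3 = 312)
(B + V)*C = (312 + 77)*(-80) = 389*(-80) = -31120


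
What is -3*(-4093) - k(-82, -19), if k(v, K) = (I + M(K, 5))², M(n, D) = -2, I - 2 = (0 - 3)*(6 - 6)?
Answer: 12279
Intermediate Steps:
I = 2 (I = 2 + (0 - 3)*(6 - 6) = 2 - 3*0 = 2 + 0 = 2)
k(v, K) = 0 (k(v, K) = (2 - 2)² = 0² = 0)
-3*(-4093) - k(-82, -19) = -3*(-4093) - 1*0 = 12279 + 0 = 12279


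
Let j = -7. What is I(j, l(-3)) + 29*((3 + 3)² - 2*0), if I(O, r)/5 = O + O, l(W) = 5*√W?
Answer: 974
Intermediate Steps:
I(O, r) = 10*O (I(O, r) = 5*(O + O) = 5*(2*O) = 10*O)
I(j, l(-3)) + 29*((3 + 3)² - 2*0) = 10*(-7) + 29*((3 + 3)² - 2*0) = -70 + 29*(6² + 0) = -70 + 29*(36 + 0) = -70 + 29*36 = -70 + 1044 = 974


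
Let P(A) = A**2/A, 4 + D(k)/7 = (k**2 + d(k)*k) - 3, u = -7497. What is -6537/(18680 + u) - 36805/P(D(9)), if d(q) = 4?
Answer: -83324761/1722182 ≈ -48.383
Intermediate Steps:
D(k) = -49 + 7*k**2 + 28*k (D(k) = -28 + 7*((k**2 + 4*k) - 3) = -28 + 7*(-3 + k**2 + 4*k) = -28 + (-21 + 7*k**2 + 28*k) = -49 + 7*k**2 + 28*k)
P(A) = A
-6537/(18680 + u) - 36805/P(D(9)) = -6537/(18680 - 7497) - 36805/(-49 + 7*9**2 + 28*9) = -6537/11183 - 36805/(-49 + 7*81 + 252) = -6537*1/11183 - 36805/(-49 + 567 + 252) = -6537/11183 - 36805/770 = -6537/11183 - 36805*1/770 = -6537/11183 - 7361/154 = -83324761/1722182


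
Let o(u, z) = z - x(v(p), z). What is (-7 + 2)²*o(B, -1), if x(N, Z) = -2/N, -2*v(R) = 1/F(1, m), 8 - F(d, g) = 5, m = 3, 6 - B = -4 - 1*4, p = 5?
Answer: -325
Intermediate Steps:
B = 14 (B = 6 - (-4 - 1*4) = 6 - (-4 - 4) = 6 - 1*(-8) = 6 + 8 = 14)
F(d, g) = 3 (F(d, g) = 8 - 1*5 = 8 - 5 = 3)
v(R) = -⅙ (v(R) = -½/3 = -½*⅓ = -⅙)
o(u, z) = -12 + z (o(u, z) = z - (-2)/(-⅙) = z - (-2)*(-6) = z - 1*12 = z - 12 = -12 + z)
(-7 + 2)²*o(B, -1) = (-7 + 2)²*(-12 - 1) = (-5)²*(-13) = 25*(-13) = -325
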